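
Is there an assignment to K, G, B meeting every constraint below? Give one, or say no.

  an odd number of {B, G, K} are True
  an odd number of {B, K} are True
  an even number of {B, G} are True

K = True, G = False, B = False

{B, G, K}: 1 true → odd ✓
{B, K}: 1 true → odd ✓
{B, G}: 0 true → even ✓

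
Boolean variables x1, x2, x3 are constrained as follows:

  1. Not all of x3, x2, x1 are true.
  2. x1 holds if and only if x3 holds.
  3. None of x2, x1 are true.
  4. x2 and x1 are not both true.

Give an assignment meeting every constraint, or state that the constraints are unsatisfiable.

x1: False, x2: False, x3: False

  (1) {x3, x2, x1}: 0/3 true — not all ✓
  (2) x1=F, x3=F — same ✓
  (3) {x2, x1}: 0 true — none ✓
  (4) x2=F, x1=F — not both ✓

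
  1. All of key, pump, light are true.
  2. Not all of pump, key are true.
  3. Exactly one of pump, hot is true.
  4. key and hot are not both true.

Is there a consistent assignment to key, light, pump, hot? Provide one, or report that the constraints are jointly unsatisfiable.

Case pump = True:
  (1) forces key = True.
  Constraint (2) is violated (pump=T, key=T) — contradiction.
Case pump = False:
  Constraint (1) is violated (pump=F) — contradiction.
Both cases fail — unsatisfiable.

The formula is unsatisfiable.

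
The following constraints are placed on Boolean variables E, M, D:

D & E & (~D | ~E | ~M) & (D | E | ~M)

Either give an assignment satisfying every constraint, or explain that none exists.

Unit clause (D) forces D = True.
Unit clause (E) forces E = True.
In (~D | ~E | ~M) only ~M is left, so M = False.
All clauses satisfied.

E: True, M: False, D: True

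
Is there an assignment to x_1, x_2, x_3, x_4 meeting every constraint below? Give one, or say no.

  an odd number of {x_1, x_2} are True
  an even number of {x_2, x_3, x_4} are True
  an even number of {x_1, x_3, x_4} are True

Adding constraints 1, 2, 3 mod 2: every variable appears an even number of times on the left, so the left side is 0.
But the right sides sum to 1 (mod 2). 0 ≠ 1 — the system is inconsistent.

No satisfying assignment exists.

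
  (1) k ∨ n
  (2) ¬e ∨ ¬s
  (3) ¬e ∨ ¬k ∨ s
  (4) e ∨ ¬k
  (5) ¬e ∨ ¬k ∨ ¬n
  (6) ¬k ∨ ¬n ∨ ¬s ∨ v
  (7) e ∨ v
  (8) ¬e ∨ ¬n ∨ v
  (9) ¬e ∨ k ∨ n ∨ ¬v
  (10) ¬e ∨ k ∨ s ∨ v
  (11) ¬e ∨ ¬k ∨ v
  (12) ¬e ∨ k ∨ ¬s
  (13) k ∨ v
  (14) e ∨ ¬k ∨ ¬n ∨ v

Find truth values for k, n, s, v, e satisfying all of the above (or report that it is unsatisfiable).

k: False, n: True, s: False, v: True, e: False

Set k = False.
  then (k ∨ n) forces n = True.
  then (k ∨ v) forces v = True.
Set s = False.
Set e = False.
All clauses satisfied.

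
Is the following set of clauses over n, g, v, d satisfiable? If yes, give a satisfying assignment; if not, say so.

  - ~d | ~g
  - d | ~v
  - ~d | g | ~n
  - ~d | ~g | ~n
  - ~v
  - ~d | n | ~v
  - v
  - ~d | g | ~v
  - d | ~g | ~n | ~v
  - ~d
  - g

Unsatisfiable

Case v = True:
  Clause (~v) is falsified — contradiction.
Case v = False:
  Clause (v) is falsified — contradiction.
Both cases fail, so the formula is unsatisfiable.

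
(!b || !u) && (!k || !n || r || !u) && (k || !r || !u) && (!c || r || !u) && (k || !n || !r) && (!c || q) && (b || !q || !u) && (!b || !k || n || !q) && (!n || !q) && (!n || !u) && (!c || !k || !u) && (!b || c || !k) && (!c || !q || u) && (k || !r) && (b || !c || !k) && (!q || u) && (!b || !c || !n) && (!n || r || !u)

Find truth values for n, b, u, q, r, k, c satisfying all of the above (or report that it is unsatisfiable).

n = True, b = False, u = False, q = False, r = False, k = False, c = False

Set n = True.
  then (!n || !q) forces q = False.
  then (!n || !u) forces u = False.
  then (!c || q) forces c = False.
Set b = False.
Set r = False.
Set k = False.
All clauses satisfied.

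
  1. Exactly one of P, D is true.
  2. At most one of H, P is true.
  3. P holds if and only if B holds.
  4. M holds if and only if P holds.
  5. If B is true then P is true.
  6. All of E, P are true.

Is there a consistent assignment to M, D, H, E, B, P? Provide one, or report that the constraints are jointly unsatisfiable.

M: True, D: False, H: False, E: True, B: True, P: True

  (1) {P, D}: 1 true — exactly one ✓
  (2) {H, P}: 1 true — at most one ✓
  (3) P=T, B=T — same ✓
  (4) M=T, P=T — same ✓
  (5) B=T ⇒ P: T ✓
  (6) {E, P}: all 2 true ✓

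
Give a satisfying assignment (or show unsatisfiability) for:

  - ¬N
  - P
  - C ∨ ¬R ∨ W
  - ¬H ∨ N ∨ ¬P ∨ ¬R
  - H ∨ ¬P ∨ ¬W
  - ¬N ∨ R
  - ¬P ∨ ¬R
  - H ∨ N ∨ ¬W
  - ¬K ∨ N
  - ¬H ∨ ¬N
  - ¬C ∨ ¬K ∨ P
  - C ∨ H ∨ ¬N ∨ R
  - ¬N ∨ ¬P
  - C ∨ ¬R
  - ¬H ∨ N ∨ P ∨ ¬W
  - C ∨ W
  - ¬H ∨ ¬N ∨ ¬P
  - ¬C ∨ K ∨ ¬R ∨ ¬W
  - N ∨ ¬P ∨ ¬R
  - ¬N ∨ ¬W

Unit clause (¬N) forces N = False.
Unit clause (P) forces P = True.
In (¬P ∨ ¬R) only ¬R is left, so R = False.
In (¬K ∨ N) only ¬K is left, so K = False.
Set H = True.
Set C = False.
  then (C ∨ W) forces W = True.
All clauses satisfied.

K = False, H = True, N = False, C = False, P = True, R = False, W = True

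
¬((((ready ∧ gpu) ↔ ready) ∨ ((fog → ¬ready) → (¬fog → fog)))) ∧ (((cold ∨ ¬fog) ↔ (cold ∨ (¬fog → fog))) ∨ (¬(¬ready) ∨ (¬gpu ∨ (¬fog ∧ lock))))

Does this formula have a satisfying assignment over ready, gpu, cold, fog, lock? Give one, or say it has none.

ready=T, gpu=F, cold=F, fog=F, lock=F

  ¬((((ready ∧ gpu) ↔ ready) ∨ ((fog → ¬ready) → (¬fog → fog)))) = True
    ((ready ∧ gpu) ↔ ready) ∨ ((fog → ¬ready) → (¬fog → fog)) = False
      (ready ∧ gpu) ↔ ready = False
        ready ∧ gpu = False
      (fog → ¬ready) → (¬fog → fog) = False
        fog → ¬ready = True
          ¬ready = False
        ¬fog → fog = False
          ¬fog = True
  ((cold ∨ ¬fog) ↔ (cold ∨ (¬fog → fog))) ∨ (¬(¬ready) ∨ (¬gpu ∨ (¬fog ∧ lock))) = True
    (cold ∨ ¬fog) ↔ (cold ∨ (¬fog → fog)) = False
      cold ∨ ¬fog = True
        ¬fog = True
      cold ∨ (¬fog → fog) = False
        ¬fog → fog = False
          ¬fog = True
    ¬(¬ready) ∨ (¬gpu ∨ (¬fog ∧ lock)) = True
      ¬(¬ready) = True
        ¬ready = False
      ¬gpu ∨ (¬fog ∧ lock) = True
        ¬gpu = True
        ¬fog ∧ lock = False
          ¬fog = True
Both conjuncts True, so the formula holds.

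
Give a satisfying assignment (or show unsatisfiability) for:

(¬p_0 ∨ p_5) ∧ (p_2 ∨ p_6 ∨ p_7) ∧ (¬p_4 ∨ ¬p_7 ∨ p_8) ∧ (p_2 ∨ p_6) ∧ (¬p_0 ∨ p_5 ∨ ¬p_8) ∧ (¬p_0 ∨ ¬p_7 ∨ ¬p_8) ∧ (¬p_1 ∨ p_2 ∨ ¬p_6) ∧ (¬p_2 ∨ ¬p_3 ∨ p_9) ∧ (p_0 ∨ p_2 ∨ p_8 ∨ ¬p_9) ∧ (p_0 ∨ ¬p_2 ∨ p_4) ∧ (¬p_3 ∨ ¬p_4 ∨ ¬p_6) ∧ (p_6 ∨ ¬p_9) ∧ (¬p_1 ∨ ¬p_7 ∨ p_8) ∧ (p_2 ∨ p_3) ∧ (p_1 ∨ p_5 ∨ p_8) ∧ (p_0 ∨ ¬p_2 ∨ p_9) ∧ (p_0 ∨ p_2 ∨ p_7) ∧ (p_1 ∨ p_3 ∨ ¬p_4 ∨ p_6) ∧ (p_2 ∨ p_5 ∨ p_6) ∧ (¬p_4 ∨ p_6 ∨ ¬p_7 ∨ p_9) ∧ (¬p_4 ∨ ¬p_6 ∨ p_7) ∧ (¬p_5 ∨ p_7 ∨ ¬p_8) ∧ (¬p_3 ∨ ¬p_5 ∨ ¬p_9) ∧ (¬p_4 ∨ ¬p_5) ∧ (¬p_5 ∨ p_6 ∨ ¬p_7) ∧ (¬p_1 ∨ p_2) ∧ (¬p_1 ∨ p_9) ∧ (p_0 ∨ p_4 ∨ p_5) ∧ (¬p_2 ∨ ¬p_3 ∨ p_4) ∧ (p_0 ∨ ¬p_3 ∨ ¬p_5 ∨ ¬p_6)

p_0=F, p_1=T, p_2=T, p_3=F, p_4=T, p_5=F, p_6=T, p_7=T, p_8=T, p_9=T

Set p_0 = False.
Set p_1 = True.
  then (¬p_1 ∨ p_2) forces p_2 = True.
  then (¬p_1 ∨ p_9) forces p_9 = True.
  then (p_0 ∨ ¬p_2 ∨ p_4) forces p_4 = True.
  then (p_6 ∨ ¬p_9) forces p_6 = True.
  then (¬p_4 ∨ ¬p_6 ∨ p_7) forces p_7 = True.
  then (¬p_4 ∨ ¬p_5) forces p_5 = False.
  then (¬p_4 ∨ ¬p_7 ∨ p_8) forces p_8 = True.
  then (¬p_3 ∨ ¬p_4 ∨ ¬p_6) forces p_3 = False.
All clauses satisfied.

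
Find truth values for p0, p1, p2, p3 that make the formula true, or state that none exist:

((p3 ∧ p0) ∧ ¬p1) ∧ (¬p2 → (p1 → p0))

p0: True, p1: False, p2: False, p3: True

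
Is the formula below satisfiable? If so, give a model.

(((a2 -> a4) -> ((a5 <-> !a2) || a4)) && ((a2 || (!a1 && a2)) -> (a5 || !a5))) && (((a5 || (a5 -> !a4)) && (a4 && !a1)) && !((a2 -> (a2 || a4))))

UNSATISFIABLE

The conjunct !((a2 -> (a2 || a4))) is unsatisfiable on its own:
  a2=F, a4=F: evaluates to False.
  a2=F, a4=T: evaluates to False.
  a2=T, a4=F: evaluates to False.
  a2=T, a4=T: evaluates to False.
So the whole conjunction is unsatisfiable.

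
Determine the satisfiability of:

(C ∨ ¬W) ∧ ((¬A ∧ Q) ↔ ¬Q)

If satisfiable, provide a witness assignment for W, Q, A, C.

W: False, Q: True, A: True, C: False

  C ∨ ¬W = True
    ¬W = True
  (¬A ∧ Q) ↔ ¬Q = True
    ¬A ∧ Q = False
      ¬A = False
    ¬Q = False
Both conjuncts True, so the formula holds.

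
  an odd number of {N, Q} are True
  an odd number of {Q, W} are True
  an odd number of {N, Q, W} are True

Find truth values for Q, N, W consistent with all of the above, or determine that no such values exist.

Q: True; N: False; W: False

{N, Q}: 1 true → odd ✓
{Q, W}: 1 true → odd ✓
{N, Q, W}: 1 true → odd ✓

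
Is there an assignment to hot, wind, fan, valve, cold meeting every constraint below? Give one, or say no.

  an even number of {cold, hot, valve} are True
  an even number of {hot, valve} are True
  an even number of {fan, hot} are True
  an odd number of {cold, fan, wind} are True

hot=F, wind=T, fan=F, valve=F, cold=F

{cold, hot, valve}: 0 true → even ✓
{hot, valve}: 0 true → even ✓
{fan, hot}: 0 true → even ✓
{cold, fan, wind}: 1 true → odd ✓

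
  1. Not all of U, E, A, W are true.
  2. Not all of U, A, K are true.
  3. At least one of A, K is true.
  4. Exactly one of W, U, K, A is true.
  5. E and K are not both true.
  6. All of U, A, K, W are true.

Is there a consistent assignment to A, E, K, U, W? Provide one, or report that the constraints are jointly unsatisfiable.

Case A = True:
  (4) with A=T forces W = False.
  Constraint (6) is violated (W=F) — contradiction.
Case A = False:
  Constraint (6) is violated (A=F) — contradiction.
Both cases fail — unsatisfiable.

The formula is unsatisfiable.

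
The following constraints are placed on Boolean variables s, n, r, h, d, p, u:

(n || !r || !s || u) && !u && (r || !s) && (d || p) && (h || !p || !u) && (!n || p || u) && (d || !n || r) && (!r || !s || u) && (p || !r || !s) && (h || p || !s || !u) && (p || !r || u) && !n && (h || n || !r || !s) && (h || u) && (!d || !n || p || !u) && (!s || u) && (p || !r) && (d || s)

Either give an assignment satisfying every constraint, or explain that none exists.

Unit clause (!u) forces u = False.
Unit clause (!n) forces n = False.
In (h || u) only h is left, so h = True.
In (!s || u) only !s is left, so s = False.
In (d || s) only d is left, so d = True.
Set r = False.
Set p = True.
All clauses satisfied.

s = False, n = False, r = False, h = True, d = True, p = True, u = False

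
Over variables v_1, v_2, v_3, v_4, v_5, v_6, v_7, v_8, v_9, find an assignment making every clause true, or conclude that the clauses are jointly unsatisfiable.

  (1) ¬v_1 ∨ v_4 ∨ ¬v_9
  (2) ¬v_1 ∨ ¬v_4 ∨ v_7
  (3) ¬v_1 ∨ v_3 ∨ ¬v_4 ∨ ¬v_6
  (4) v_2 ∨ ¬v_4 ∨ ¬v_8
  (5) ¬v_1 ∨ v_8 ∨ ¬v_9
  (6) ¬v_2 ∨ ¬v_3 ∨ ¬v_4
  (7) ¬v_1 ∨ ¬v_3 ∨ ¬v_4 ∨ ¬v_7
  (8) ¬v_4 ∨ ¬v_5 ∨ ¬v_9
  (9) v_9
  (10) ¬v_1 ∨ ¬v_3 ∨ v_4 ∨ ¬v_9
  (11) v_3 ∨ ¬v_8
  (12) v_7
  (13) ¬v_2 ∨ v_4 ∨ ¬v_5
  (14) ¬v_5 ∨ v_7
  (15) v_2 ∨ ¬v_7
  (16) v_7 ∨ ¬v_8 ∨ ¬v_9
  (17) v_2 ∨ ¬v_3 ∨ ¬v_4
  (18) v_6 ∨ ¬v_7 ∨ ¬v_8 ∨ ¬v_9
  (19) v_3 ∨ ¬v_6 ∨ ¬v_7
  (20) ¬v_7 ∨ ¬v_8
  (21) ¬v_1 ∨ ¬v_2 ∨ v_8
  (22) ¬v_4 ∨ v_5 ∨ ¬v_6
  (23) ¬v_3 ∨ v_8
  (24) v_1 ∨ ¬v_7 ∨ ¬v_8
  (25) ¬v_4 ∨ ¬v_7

v_1: False, v_2: True, v_3: False, v_4: False, v_5: False, v_6: False, v_7: True, v_8: False, v_9: True

Unit clause (v_9) forces v_9 = True.
Unit clause (v_7) forces v_7 = True.
In (v_2 ∨ ¬v_7) only v_2 is left, so v_2 = True.
In (¬v_7 ∨ ¬v_8) only ¬v_8 is left, so v_8 = False.
In (¬v_1 ∨ ¬v_2 ∨ v_8) only ¬v_1 is left, so v_1 = False.
In (¬v_3 ∨ v_8) only ¬v_3 is left, so v_3 = False.
In (¬v_4 ∨ ¬v_7) only ¬v_4 is left, so v_4 = False.
In (¬v_2 ∨ v_4 ∨ ¬v_5) only ¬v_5 is left, so v_5 = False.
In (v_3 ∨ ¬v_6 ∨ ¬v_7) only ¬v_6 is left, so v_6 = False.
All clauses satisfied.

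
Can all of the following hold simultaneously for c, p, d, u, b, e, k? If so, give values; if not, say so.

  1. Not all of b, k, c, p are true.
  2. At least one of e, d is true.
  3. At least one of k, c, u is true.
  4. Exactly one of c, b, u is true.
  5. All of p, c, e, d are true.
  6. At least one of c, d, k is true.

c: True, p: True, d: True, u: False, b: False, e: True, k: False

  (1) {b, k, c, p}: 2/4 true — not all ✓
  (2) {e, d}: 2 true — at least one ✓
  (3) {k, c, u}: 1 true — at least one ✓
  (4) {c, b, u}: 1 true — exactly one ✓
  (5) {p, c, e, d}: all 4 true ✓
  (6) {c, d, k}: 2 true — at least one ✓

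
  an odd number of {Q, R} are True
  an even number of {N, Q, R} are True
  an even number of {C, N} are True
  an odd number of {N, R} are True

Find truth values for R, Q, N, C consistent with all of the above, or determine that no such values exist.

R = False, Q = True, N = True, C = True

{Q, R}: 1 true → odd ✓
{N, Q, R}: 2 true → even ✓
{C, N}: 2 true → even ✓
{N, R}: 1 true → odd ✓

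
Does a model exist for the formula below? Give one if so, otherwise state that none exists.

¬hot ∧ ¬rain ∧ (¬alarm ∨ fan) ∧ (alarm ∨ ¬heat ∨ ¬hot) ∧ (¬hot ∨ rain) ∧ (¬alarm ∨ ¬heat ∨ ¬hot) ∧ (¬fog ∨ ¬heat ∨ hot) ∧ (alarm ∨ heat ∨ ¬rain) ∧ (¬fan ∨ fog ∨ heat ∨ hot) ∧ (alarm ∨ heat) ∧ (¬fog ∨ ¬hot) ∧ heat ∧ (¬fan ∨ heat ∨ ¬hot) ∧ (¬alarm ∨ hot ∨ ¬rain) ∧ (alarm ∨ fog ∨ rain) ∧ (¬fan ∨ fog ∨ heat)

alarm=T, fan=T, hot=F, rain=F, fog=F, heat=T

Unit clause (¬hot) forces hot = False.
Unit clause (¬rain) forces rain = False.
Unit clause (heat) forces heat = True.
In (¬fog ∨ ¬heat ∨ hot) only ¬fog is left, so fog = False.
In (alarm ∨ fog ∨ rain) only alarm is left, so alarm = True.
In (¬alarm ∨ fan) only fan is left, so fan = True.
All clauses satisfied.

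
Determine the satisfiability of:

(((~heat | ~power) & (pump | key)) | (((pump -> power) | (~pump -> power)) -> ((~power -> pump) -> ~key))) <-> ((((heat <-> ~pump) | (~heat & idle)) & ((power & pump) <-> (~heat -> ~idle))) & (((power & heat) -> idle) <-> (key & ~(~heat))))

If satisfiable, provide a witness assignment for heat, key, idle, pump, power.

heat = True, key = True, idle = False, pump = False, power = True

  (((~heat | ~power) & (pump | key)) | (((pump -> power) | (~pump -> power)) -> ((~power -> pump) -> ~key))) <-> ((((heat <-> ~pump) | (~heat & idle)) & ((power & pump) <-> (~heat -> ~idle))) & (((power & heat) -> idle) <-> (key & ~(~heat)))) = True
    ((~heat | ~power) & (pump | key)) | (((pump -> power) | (~pump -> power)) -> ((~power -> pump) -> ~key)) = False
      (~heat | ~power) & (pump | key) = False
        ~heat | ~power = False
          ~heat = False
          ~power = False
        pump | key = True
      ((pump -> power) | (~pump -> power)) -> ((~power -> pump) -> ~key) = False
        (pump -> power) | (~pump -> power) = True
          pump -> power = True
          ~pump -> power = True
            ~pump = True
        (~power -> pump) -> ~key = False
          ~power -> pump = True
            ~power = False
          ~key = False
    (((heat <-> ~pump) | (~heat & idle)) & ((power & pump) <-> (~heat -> ~idle))) & (((power & heat) -> idle) <-> (key & ~(~heat))) = False
      ((heat <-> ~pump) | (~heat & idle)) & ((power & pump) <-> (~heat -> ~idle)) = False
        (heat <-> ~pump) | (~heat & idle) = True
          heat <-> ~pump = True
            ~pump = True
          ~heat & idle = False
            ~heat = False
        (power & pump) <-> (~heat -> ~idle) = False
          power & pump = False
          ~heat -> ~idle = True
            ~heat = False
            ~idle = True
      ((power & heat) -> idle) <-> (key & ~(~heat)) = False
        (power & heat) -> idle = False
          power & heat = True
        key & ~(~heat) = True
          ~(~heat) = True
            ~heat = False
The formula evaluates to True.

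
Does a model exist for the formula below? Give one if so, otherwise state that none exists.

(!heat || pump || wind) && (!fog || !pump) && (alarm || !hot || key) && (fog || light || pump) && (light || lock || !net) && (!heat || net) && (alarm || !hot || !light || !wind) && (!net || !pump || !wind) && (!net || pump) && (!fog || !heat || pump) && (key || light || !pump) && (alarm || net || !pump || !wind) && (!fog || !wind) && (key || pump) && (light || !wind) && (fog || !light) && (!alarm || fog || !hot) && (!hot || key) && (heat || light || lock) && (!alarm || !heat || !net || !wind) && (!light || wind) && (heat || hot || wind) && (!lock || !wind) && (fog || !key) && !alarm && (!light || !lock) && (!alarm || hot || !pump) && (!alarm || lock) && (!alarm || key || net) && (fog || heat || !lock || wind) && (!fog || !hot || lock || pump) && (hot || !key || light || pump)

wind: False, alarm: False, key: True, net: False, lock: True, light: False, pump: False, fog: True, hot: True, heat: False

Unit clause (!alarm) forces alarm = False.
Try wind = True:
  (!fog || !wind) forces fog = False.
  (light || !wind) forces light = True.
  clause (fog || !light) is falsified — backtrack.
So wind = False.
  then (!light || wind) forces light = False.
Set key = True.
  then (fog || !key) forces fog = True.
  then (!fog || !pump) forces pump = False.
  then (!net || pump) forces net = False.
  then (!fog || !heat || pump) forces heat = False.
  then (heat || light || lock) forces lock = True.
  then (heat || hot || wind) forces hot = True.
All clauses satisfied.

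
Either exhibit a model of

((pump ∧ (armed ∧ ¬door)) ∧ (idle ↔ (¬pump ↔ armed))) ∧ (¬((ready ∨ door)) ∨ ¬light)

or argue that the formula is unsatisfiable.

ready = True, armed = True, light = False, idle = False, pump = True, door = False

  (pump ∧ (armed ∧ ¬door)) ∧ (idle ↔ (¬pump ↔ armed)) = True
    pump ∧ (armed ∧ ¬door) = True
      armed ∧ ¬door = True
        ¬door = True
    idle ↔ (¬pump ↔ armed) = True
      ¬pump ↔ armed = False
        ¬pump = False
  ¬((ready ∨ door)) ∨ ¬light = True
    ¬((ready ∨ door)) = False
      ready ∨ door = True
    ¬light = True
Both conjuncts True, so the formula holds.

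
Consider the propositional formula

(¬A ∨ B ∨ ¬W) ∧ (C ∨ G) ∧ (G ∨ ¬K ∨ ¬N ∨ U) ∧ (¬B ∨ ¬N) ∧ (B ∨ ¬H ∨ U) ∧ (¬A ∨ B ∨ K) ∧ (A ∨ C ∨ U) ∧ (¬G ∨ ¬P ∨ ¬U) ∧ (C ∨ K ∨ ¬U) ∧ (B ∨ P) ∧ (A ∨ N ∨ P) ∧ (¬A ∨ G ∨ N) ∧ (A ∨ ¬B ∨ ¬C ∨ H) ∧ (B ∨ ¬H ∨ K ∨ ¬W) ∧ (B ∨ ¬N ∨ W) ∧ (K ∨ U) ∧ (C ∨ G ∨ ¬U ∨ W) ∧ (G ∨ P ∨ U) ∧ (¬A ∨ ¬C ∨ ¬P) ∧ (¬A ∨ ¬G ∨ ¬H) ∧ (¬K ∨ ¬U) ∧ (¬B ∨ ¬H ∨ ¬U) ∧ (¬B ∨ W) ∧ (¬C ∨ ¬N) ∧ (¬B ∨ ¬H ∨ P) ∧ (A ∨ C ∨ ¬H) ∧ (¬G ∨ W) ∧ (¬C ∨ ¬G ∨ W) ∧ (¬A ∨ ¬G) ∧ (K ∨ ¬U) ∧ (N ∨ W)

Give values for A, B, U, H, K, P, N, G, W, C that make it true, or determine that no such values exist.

A = False, B = True, U = False, H = True, K = True, P = True, N = False, G = True, W = True, C = True

Set A = False.
Set B = True.
  then (¬B ∨ ¬N) forces N = False.
  then (A ∨ N ∨ P) forces P = True.
  then (¬B ∨ W) forces W = True.
Set U = False.
  then (A ∨ C ∨ U) forces C = True.
  then (A ∨ ¬B ∨ ¬C ∨ H) forces H = True.
  then (K ∨ U) forces K = True.
Set G = True.
All clauses satisfied.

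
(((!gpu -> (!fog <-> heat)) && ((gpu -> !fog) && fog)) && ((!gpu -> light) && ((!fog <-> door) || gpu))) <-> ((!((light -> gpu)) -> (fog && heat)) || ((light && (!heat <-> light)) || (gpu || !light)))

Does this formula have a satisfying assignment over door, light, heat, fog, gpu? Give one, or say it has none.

door = False, light = True, heat = True, fog = False, gpu = False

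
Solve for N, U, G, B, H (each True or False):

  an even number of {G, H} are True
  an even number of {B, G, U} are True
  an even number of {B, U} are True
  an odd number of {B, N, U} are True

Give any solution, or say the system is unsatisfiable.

N = True, U = False, G = False, B = False, H = False

{G, H}: 0 true → even ✓
{B, G, U}: 0 true → even ✓
{B, U}: 0 true → even ✓
{B, N, U}: 1 true → odd ✓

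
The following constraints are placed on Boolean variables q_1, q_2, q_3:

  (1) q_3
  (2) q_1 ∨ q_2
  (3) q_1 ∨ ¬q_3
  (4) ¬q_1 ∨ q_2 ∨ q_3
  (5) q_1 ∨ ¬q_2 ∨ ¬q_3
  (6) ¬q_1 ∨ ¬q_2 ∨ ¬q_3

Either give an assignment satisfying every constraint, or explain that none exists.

q_1=T; q_2=F; q_3=T

Unit clause (q_3) forces q_3 = True.
In (q_1 ∨ ¬q_3) only q_1 is left, so q_1 = True.
In (¬q_1 ∨ ¬q_2 ∨ ¬q_3) only ¬q_2 is left, so q_2 = False.
Check each clause:
  (q_3): q_3 holds.
  (q_1 ∨ q_2): q_1 holds.
  (q_1 ∨ ¬q_3): q_1 holds.
  (¬q_1 ∨ q_2 ∨ q_3): q_3 holds.
  (q_1 ∨ ¬q_2 ∨ ¬q_3): q_1 holds.
  (¬q_1 ∨ ¬q_2 ∨ ¬q_3): ¬q_2 holds.
All clauses satisfied.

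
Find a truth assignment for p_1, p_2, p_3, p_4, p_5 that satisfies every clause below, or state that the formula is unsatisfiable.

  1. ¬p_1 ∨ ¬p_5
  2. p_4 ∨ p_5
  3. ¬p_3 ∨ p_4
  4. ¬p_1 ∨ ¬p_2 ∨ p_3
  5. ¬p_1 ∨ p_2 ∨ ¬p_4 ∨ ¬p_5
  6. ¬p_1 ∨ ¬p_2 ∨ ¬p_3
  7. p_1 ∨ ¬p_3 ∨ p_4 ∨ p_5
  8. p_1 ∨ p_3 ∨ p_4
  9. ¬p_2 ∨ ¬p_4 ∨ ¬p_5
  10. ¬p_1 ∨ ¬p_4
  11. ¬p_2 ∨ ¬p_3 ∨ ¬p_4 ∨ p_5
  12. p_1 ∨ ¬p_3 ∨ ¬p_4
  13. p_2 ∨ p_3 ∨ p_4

Try p_1 = True:
  (¬p_1 ∨ ¬p_5) forces p_5 = False.
  (p_4 ∨ p_5) forces p_4 = True.
  clause (¬p_1 ∨ ¬p_4) is falsified — backtrack.
So p_1 = False.
Set p_2 = True.
Set p_3 = False.
  then (p_1 ∨ p_3 ∨ p_4) forces p_4 = True.
  then (¬p_2 ∨ ¬p_4 ∨ ¬p_5) forces p_5 = False.
All clauses satisfied.

p_1 = False, p_2 = True, p_3 = False, p_4 = True, p_5 = False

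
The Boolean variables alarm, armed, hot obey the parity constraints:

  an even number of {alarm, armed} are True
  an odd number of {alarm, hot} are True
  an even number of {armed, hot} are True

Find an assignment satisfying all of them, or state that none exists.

The formula is unsatisfiable.

Adding constraints 1, 2, 3 mod 2: every variable appears an even number of times on the left, so the left side is 0.
But the right sides sum to 1 (mod 2). 0 ≠ 1 — the system is inconsistent.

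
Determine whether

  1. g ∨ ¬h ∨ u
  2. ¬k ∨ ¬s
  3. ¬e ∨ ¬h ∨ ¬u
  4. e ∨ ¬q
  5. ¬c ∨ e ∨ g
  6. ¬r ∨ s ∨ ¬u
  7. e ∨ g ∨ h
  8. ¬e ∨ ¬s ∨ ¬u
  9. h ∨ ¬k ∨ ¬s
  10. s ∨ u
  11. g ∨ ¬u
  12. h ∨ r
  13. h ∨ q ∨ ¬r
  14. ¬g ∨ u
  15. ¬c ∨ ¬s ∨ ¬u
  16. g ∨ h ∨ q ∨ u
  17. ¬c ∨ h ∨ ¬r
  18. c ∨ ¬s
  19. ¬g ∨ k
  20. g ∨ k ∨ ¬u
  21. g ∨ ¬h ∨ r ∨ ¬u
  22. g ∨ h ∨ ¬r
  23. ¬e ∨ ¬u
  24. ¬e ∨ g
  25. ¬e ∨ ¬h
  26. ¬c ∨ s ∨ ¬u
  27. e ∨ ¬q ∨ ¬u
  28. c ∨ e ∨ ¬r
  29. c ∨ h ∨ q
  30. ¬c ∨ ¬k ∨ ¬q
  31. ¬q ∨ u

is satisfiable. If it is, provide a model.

q = False, c = False, k = True, s = False, e = False, u = True, r = False, h = True, g = True

Try q = True:
  (e ∨ ¬q) forces e = True.
  (¬e ∨ ¬u) forces u = False.
  clause (¬q ∨ u) is falsified — backtrack.
So q = False.
Set c = False.
  then (c ∨ ¬s) forces s = False.
  then (c ∨ h ∨ q) forces h = True.
  then (s ∨ u) forces u = True.
  then (g ∨ ¬u) forces g = True.
  then (¬g ∨ k) forces k = True.
  then (¬e ∨ ¬u) forces e = False.
  then (c ∨ e ∨ ¬r) forces r = False.
All clauses satisfied.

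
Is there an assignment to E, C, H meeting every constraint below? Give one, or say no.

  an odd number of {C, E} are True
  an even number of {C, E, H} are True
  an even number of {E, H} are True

E = True, C = False, H = True

{C, E}: 1 true → odd ✓
{C, E, H}: 2 true → even ✓
{E, H}: 2 true → even ✓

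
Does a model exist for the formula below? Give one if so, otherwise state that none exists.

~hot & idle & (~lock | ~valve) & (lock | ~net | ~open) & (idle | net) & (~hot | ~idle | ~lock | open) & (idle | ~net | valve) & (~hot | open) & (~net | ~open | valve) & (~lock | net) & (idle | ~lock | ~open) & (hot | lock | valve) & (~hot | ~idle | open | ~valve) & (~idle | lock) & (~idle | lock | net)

Unit clause (~hot) forces hot = False.
Unit clause (idle) forces idle = True.
In (~idle | lock) only lock is left, so lock = True.
In (~lock | ~valve) only ~valve is left, so valve = False.
In (~lock | net) only net is left, so net = True.
In (~net | ~open | valve) only ~open is left, so open = False.
All clauses satisfied.

valve=F; open=F; hot=F; net=T; idle=T; lock=T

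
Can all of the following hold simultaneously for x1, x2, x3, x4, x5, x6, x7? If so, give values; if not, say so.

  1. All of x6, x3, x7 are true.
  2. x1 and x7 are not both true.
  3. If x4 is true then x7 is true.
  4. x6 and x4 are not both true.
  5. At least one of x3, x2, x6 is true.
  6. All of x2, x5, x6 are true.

x1 = False, x2 = True, x3 = True, x4 = False, x5 = True, x6 = True, x7 = True

  (1) {x6, x3, x7}: all 3 true ✓
  (2) x1=F, x7=T — not both ✓
  (3) x4=F ⇒ x7: vacuous ✓
  (4) x6=T, x4=F — not both ✓
  (5) {x3, x2, x6}: 3 true — at least one ✓
  (6) {x2, x5, x6}: all 3 true ✓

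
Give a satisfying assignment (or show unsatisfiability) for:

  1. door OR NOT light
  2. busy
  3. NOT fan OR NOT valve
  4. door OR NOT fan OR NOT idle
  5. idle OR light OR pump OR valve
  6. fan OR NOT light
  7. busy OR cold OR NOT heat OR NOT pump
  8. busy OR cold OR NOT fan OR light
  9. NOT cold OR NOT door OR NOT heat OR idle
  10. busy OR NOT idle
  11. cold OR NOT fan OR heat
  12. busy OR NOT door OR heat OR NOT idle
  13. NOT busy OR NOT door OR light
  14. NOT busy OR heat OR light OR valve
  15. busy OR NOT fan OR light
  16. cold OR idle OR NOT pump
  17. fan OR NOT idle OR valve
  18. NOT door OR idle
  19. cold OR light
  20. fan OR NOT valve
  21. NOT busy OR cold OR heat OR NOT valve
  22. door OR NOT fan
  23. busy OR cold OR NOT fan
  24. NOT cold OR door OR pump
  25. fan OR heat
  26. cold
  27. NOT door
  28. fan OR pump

Unit clause (busy) forces busy = True.
Unit clause (cold) forces cold = True.
Unit clause (NOT door) forces door = False.
In (door OR NOT light) only NOT light is left, so light = False.
In (door OR NOT fan) only NOT fan is left, so fan = False.
In (NOT cold OR door OR pump) only pump is left, so pump = True.
In (fan OR heat) only heat is left, so heat = True.
In (fan OR NOT valve) only NOT valve is left, so valve = False.
In (fan OR NOT idle OR valve) only NOT idle is left, so idle = False.
All clauses satisfied.

valve = False, fan = False, cold = True, busy = True, light = False, heat = True, pump = True, door = False, idle = False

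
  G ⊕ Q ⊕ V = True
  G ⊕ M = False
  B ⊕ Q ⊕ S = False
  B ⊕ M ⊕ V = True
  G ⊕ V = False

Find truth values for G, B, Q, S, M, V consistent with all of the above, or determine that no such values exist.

G: False, B: True, Q: True, S: False, M: False, V: False

G ⊕ Q ⊕ V = F ⊕ T ⊕ F = True ✓
G ⊕ M = F ⊕ F = False ✓
B ⊕ Q ⊕ S = T ⊕ T ⊕ F = False ✓
B ⊕ M ⊕ V = T ⊕ F ⊕ F = True ✓
G ⊕ V = F ⊕ F = False ✓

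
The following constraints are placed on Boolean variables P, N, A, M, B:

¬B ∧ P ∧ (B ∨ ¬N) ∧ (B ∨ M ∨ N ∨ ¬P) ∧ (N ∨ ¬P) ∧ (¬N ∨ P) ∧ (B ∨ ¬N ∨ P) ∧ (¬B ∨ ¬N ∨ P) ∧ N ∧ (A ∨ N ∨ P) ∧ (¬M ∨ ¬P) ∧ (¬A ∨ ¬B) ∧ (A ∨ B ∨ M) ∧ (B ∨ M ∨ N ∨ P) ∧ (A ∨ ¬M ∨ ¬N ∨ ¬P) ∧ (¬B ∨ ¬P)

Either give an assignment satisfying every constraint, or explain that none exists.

Case N = True:
  (¬B) forces B = False.
  Clause (B ∨ ¬N) is falsified — contradiction.
Case N = False:
  Clause (N) is falsified — contradiction.
Both cases fail, so the formula is unsatisfiable.

Unsatisfiable — no assignment works.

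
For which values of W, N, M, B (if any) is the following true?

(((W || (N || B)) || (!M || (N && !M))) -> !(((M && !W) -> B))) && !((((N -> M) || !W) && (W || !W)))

Case W = True: the conjunct ((W || (N || B)) || (!M || (N && !M))) -> !(((M && !W) -> B)) becomes (True || (!M || (N && !M))) -> !True = False.
Case W = False: the conjunct !((((N -> M) || !W) && (W || !W))) becomes !((True && True)) = False.
Both cases fail — unsatisfiable.

Unsatisfiable — no assignment works.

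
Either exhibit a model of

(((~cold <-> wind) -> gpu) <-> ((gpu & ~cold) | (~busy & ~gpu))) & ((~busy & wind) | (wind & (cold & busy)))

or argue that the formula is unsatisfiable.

gpu = False; wind = True; cold = True; busy = False

  ((~cold <-> wind) -> gpu) <-> ((gpu & ~cold) | (~busy & ~gpu)) = True
    (~cold <-> wind) -> gpu = True
      ~cold <-> wind = False
        ~cold = False
    (gpu & ~cold) | (~busy & ~gpu) = True
      gpu & ~cold = False
        ~cold = False
      ~busy & ~gpu = True
        ~busy = True
        ~gpu = True
  (~busy & wind) | (wind & (cold & busy)) = True
    ~busy & wind = True
      ~busy = True
    wind & (cold & busy) = False
      cold & busy = False
Both conjuncts True, so the formula holds.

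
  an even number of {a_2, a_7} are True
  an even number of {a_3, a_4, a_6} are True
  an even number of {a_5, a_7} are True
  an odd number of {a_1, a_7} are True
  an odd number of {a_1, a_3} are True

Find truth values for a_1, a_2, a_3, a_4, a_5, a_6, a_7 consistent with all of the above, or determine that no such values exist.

a_1: True, a_2: False, a_3: False, a_4: True, a_5: False, a_6: True, a_7: False

{a_2, a_7}: 0 true → even ✓
{a_3, a_4, a_6}: 2 true → even ✓
{a_5, a_7}: 0 true → even ✓
{a_1, a_7}: 1 true → odd ✓
{a_1, a_3}: 1 true → odd ✓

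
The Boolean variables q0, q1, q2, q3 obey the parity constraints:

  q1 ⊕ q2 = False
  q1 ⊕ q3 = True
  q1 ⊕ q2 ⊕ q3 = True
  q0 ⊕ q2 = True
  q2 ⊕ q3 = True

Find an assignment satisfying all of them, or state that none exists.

q0 = True, q1 = False, q2 = False, q3 = True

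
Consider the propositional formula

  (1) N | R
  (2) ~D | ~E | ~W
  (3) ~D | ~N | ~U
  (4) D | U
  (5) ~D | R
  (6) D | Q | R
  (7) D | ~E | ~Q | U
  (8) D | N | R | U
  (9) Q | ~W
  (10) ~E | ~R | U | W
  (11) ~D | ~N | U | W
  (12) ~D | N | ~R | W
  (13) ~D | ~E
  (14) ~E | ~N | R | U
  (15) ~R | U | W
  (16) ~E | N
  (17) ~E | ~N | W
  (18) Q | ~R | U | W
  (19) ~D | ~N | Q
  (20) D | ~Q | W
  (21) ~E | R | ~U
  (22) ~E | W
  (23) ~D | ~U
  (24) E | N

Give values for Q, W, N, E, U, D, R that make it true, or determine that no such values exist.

Q = True, W = True, N = True, E = True, U = True, D = False, R = True

Set Q = True.
Try W = False:
  (D | ~Q | W) forces D = True.
  (~D | R) forces R = True.
  (~D | N | ~R | W) forces N = True.
  (~D | ~N | ~U) forces U = False.
  clause (~D | ~N | U | W) is falsified — backtrack.
So W = True.
Set N = True.
Set E = True.
  then (~D | ~E | ~W) forces D = False.
  then (D | U) forces U = True.
  then (~E | R | ~U) forces R = True.
All clauses satisfied.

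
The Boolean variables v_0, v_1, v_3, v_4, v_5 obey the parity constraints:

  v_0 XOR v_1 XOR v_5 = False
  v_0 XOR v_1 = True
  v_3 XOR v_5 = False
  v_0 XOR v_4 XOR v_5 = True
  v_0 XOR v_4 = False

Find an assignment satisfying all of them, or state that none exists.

v_0: False, v_1: True, v_3: True, v_4: False, v_5: True

v_0 XOR v_1 XOR v_5 = F XOR T XOR T = False ✓
v_0 XOR v_1 = F XOR T = True ✓
v_3 XOR v_5 = T XOR T = False ✓
v_0 XOR v_4 XOR v_5 = F XOR F XOR T = True ✓
v_0 XOR v_4 = F XOR F = False ✓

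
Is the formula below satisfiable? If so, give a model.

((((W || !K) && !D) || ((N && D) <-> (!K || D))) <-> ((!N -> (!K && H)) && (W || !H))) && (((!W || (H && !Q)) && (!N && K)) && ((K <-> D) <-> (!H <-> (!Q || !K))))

K = True; D = True; H = False; W = False; N = False; Q = False

  (((W || !K) && !D) || ((N && D) <-> (!K || D))) <-> ((!N -> (!K && H)) && (W || !H)) = True
    ((W || !K) && !D) || ((N && D) <-> (!K || D)) = False
      (W || !K) && !D = False
        W || !K = False
          !K = False
        !D = False
      (N && D) <-> (!K || D) = False
        N && D = False
        !K || D = True
          !K = False
    (!N -> (!K && H)) && (W || !H) = False
      !N -> (!K && H) = False
        !N = True
        !K && H = False
          !K = False
      W || !H = True
        !H = True
  ((!W || (H && !Q)) && (!N && K)) && ((K <-> D) <-> (!H <-> (!Q || !K))) = True
    (!W || (H && !Q)) && (!N && K) = True
      !W || (H && !Q) = True
        !W = True
        H && !Q = False
          !Q = True
      !N && K = True
        !N = True
    (K <-> D) <-> (!H <-> (!Q || !K)) = True
      K <-> D = True
      !H <-> (!Q || !K) = True
        !H = True
        !Q || !K = True
          !Q = True
          !K = False
Both conjuncts True, so the formula holds.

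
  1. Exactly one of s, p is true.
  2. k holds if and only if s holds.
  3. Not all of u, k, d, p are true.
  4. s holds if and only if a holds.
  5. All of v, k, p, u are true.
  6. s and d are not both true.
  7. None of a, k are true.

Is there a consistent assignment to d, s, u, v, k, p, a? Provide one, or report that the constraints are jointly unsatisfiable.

Unsatisfiable

Case k = True:
  Constraint (7) is violated (k=T) — contradiction.
Case k = False:
  Constraint (5) is violated (k=F) — contradiction.
Both cases fail — unsatisfiable.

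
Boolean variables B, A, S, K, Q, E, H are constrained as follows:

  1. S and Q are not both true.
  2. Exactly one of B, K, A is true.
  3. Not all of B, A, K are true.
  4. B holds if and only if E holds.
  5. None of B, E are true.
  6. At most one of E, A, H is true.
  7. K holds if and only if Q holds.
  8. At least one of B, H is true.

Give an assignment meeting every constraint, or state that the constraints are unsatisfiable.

B = False; A = False; S = False; K = True; Q = True; E = False; H = True

  (1) S=F, Q=T — not both ✓
  (2) {B, K, A}: 1 true — exactly one ✓
  (3) {B, A, K}: 1/3 true — not all ✓
  (4) B=F, E=F — same ✓
  (5) {B, E}: 0 true — none ✓
  (6) {E, A, H}: 1 true — at most one ✓
  (7) K=T, Q=T — same ✓
  (8) {B, H}: 1 true — at least one ✓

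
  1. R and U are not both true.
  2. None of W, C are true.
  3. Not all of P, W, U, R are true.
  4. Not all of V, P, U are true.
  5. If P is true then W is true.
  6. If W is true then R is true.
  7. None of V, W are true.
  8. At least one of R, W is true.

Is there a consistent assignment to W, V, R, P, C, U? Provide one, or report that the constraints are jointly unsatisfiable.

W = False; V = False; R = True; P = False; C = False; U = False

  (1) R=T, U=F — not both ✓
  (2) {W, C}: 0 true — none ✓
  (3) {P, W, U, R}: 1/4 true — not all ✓
  (4) {V, P, U}: 0/3 true — not all ✓
  (5) P=F ⇒ W: vacuous ✓
  (6) W=F ⇒ R: vacuous ✓
  (7) {V, W}: 0 true — none ✓
  (8) {R, W}: 1 true — at least one ✓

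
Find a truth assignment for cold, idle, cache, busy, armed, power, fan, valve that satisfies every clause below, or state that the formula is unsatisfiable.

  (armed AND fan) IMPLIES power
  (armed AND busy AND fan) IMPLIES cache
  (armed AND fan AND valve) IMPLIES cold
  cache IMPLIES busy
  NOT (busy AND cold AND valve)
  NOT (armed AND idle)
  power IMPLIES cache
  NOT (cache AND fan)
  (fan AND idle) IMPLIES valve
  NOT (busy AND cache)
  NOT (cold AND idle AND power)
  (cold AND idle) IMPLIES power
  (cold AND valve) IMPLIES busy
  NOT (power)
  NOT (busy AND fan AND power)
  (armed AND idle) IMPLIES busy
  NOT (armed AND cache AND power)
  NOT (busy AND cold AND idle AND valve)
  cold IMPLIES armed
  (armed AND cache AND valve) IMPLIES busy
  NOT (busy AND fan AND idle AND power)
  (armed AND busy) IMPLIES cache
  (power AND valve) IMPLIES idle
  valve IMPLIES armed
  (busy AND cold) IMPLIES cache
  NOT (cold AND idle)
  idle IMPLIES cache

cold: False; idle: False; cache: False; busy: False; armed: False; power: False; fan: False; valve: False

Unit clause (NOT power) forces power = False.
Set cold = False.
Try idle = True:
  (cache OR NOT idle) forces cache = True.
  (NOT cache OR NOT fan) forces fan = False.
  (busy OR NOT cache) forces busy = True.
  clause (NOT busy OR NOT cache) is falsified — backtrack.
So idle = False.
Set cache = False.
Set busy = False.
Set armed = False.
  then (armed OR NOT valve) forces valve = False.
Set fan = False.
All clauses satisfied.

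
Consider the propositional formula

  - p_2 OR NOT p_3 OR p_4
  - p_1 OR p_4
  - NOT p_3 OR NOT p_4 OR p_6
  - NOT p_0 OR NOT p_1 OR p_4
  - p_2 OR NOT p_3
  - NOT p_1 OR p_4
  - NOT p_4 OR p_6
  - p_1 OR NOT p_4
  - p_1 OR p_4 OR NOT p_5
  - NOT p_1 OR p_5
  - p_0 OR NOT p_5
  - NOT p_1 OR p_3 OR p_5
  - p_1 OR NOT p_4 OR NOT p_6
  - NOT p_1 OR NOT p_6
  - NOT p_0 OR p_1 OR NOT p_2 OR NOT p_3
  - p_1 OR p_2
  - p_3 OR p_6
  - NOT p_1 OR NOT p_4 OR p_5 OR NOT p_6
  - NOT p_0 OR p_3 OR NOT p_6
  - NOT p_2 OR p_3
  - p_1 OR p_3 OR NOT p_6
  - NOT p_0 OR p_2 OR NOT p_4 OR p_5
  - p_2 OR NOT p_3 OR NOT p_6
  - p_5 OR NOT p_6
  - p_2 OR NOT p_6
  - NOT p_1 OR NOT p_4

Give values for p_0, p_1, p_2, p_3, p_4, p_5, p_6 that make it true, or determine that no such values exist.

Case p_1 = True:
  (NOT p_1 OR p_4) forces p_4 = True.
  Clause (NOT p_1 OR NOT p_4) is falsified — contradiction.
Case p_1 = False:
  (p_1 OR p_4) forces p_4 = True.
  Clause (p_1 OR NOT p_4) is falsified — contradiction.
Both cases fail, so the formula is unsatisfiable.

UNSATISFIABLE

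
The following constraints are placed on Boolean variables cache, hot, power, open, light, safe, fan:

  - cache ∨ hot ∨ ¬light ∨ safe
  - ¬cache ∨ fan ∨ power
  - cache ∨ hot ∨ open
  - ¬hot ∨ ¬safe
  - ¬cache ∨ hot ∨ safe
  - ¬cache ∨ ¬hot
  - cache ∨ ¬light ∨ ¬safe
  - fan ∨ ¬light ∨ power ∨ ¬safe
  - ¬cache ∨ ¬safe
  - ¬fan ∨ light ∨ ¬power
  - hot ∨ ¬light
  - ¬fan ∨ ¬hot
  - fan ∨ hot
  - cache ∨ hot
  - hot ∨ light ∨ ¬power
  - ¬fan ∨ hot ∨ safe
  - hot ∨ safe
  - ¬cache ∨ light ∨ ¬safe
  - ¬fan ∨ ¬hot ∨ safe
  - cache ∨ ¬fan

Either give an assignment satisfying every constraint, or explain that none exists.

cache: False, hot: True, power: False, open: True, light: False, safe: False, fan: False

Set cache = False.
  then (cache ∨ hot) forces hot = True.
  then (cache ∨ ¬fan) forces fan = False.
  then (¬hot ∨ ¬safe) forces safe = False.
Set power = False.
Set open = True.
Set light = False.
All clauses satisfied.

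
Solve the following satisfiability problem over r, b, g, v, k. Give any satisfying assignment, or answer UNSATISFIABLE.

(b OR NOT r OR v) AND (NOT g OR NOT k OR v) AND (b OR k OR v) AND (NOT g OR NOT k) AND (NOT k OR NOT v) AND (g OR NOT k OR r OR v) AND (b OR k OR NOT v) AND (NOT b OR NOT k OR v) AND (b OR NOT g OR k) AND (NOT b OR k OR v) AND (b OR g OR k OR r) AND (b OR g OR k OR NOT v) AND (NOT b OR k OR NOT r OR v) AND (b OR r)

Set r = False.
  then (b OR r) forces b = True.
Set g = True.
  then (NOT g OR NOT k) forces k = False.
  then (NOT b OR k OR v) forces v = True.
All clauses satisfied.

r: False, b: True, g: True, v: True, k: False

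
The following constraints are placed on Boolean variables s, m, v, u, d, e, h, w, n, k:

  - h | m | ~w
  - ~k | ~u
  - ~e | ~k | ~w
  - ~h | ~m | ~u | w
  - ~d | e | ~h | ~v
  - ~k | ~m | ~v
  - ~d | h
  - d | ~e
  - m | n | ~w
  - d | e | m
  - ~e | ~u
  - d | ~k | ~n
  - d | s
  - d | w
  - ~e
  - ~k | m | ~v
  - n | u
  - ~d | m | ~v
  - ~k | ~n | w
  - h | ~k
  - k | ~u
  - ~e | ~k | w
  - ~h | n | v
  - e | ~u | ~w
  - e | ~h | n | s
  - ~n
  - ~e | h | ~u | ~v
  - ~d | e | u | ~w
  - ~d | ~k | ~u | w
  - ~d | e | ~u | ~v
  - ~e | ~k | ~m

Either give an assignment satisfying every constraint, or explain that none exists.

Unsatisfiable — no assignment works.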